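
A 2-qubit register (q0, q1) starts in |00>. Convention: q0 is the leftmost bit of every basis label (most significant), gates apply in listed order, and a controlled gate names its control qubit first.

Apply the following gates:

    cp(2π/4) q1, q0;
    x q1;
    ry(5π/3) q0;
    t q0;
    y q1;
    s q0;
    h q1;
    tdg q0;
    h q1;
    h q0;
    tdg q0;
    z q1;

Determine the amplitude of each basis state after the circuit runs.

The final amplitudes are sqrt(2)/4 + sqrt(6)*I/4 on |00>, 0 on |01>, (sqrt(2) - sqrt(6)*I)*exp(3*I*pi/4)/4 on |10>, 0 on |11>.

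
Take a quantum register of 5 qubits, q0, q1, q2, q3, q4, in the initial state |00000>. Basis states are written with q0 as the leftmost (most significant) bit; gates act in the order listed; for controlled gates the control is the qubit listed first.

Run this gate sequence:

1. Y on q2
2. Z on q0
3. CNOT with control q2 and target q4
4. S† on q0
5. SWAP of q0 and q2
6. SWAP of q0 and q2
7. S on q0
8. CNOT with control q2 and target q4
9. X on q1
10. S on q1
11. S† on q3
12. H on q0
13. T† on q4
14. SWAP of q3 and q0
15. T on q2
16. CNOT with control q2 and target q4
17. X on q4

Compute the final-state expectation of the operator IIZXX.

The expectation value of IIZXX is 0. Key observation: steps 3-8 multiply out to the identity, so the circuit reduces to the remaining gates.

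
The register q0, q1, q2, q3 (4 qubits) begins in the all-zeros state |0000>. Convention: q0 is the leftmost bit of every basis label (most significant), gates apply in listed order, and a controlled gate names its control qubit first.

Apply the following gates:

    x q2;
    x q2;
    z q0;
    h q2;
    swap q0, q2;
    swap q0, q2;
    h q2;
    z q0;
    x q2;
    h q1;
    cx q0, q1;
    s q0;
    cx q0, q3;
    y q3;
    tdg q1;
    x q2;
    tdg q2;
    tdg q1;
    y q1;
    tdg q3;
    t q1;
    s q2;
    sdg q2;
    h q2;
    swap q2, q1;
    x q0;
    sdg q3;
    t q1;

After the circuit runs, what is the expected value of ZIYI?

The expectation value of ZIYI is sqrt(2)/2. Key observation: steps 2-9 multiply out to the identity, so the circuit reduces to the remaining gates.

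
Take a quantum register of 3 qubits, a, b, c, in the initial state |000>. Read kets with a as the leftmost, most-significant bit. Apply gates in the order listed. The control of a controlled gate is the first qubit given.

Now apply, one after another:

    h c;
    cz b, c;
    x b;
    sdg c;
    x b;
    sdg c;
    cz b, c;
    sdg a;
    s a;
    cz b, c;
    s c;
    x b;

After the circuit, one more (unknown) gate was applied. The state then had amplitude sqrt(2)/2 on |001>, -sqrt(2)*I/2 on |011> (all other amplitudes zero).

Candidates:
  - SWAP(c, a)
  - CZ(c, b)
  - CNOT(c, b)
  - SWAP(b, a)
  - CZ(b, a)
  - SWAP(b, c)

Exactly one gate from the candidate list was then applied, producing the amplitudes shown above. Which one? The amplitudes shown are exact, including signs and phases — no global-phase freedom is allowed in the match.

The applied gate was SWAP(b, c). Key observation: the block from step 5 through step 12 cancels to the identity and can be dropped.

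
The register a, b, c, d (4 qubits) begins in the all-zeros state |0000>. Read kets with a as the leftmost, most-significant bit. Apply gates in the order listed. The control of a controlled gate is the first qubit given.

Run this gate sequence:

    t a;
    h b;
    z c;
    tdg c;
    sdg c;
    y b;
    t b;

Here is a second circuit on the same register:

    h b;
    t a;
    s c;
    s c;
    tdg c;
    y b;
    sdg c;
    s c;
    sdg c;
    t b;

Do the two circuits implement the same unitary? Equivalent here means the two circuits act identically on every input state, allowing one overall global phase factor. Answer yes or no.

Yes, they are equivalent — the unitaries differ by at most a global phase.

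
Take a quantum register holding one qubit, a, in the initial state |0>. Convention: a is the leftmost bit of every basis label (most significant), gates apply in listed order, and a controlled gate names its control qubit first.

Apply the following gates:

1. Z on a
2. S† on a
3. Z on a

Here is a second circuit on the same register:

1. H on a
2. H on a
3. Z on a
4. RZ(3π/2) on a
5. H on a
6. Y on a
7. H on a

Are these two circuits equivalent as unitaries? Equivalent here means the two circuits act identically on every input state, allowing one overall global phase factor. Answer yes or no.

No, they are not equivalent — no single phase factor reconciles the two unitaries.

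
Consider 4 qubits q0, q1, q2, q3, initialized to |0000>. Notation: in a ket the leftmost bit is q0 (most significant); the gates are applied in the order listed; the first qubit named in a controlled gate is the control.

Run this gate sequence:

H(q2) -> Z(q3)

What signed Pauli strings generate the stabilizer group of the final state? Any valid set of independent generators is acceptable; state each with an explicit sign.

The final state is stabilized by the group generated by +IIXI, +ZIII, +IZII, +IIIZ; other independent generating sets are equally valid.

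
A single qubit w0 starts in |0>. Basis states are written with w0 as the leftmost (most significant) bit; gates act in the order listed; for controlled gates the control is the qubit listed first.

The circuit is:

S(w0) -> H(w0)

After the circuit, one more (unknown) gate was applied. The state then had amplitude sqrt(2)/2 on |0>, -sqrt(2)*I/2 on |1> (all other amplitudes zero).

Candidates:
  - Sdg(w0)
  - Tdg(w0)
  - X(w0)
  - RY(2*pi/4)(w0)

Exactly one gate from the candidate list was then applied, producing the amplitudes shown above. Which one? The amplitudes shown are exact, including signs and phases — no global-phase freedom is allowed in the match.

The unique candidate consistent with the amplitudes is Sdg(w0).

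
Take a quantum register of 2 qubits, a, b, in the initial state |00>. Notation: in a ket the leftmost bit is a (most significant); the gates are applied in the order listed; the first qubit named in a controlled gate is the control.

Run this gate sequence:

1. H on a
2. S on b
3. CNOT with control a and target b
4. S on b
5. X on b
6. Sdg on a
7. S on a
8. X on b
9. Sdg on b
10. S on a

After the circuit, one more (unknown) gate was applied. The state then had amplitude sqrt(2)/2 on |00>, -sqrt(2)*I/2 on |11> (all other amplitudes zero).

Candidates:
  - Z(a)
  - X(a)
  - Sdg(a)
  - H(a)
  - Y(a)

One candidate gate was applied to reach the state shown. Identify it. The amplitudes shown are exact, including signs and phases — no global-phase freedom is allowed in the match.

The unique candidate consistent with the amplitudes is Z(a). Key observation: gates 4-9 undo each other exactly, leaving only the rest of the circuit to track.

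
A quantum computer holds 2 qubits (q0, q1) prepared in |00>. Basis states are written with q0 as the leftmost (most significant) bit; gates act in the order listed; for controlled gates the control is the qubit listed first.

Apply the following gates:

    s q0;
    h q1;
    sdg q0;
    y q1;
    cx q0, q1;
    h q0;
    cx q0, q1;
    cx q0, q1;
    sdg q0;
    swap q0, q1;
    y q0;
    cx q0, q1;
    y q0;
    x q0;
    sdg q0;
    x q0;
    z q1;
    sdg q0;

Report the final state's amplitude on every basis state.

After the circuit, the state carries amplitude I/2 on |00>, 1/2 on |01>, 1/2 on |10>, I/2 on |11>.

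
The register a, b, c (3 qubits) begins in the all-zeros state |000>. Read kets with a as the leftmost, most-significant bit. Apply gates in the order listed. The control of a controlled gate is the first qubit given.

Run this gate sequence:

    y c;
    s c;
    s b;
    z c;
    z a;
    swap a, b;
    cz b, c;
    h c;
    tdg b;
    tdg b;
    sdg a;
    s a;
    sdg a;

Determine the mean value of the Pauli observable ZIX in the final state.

The expectation value of ZIX is -1.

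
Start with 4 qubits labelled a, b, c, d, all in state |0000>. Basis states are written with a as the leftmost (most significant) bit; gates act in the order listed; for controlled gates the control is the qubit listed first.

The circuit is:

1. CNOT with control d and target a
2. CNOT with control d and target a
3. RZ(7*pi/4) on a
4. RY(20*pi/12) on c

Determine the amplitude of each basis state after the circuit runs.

The resulting statevector has amplitude sqrt(3)*exp(I*pi/8)/2 on |0000>, -exp(I*pi/8)/2 on |0010>, and 0 on every other basis state. Key observation: steps 1-2 multiply out to the identity, so the circuit reduces to the remaining gates.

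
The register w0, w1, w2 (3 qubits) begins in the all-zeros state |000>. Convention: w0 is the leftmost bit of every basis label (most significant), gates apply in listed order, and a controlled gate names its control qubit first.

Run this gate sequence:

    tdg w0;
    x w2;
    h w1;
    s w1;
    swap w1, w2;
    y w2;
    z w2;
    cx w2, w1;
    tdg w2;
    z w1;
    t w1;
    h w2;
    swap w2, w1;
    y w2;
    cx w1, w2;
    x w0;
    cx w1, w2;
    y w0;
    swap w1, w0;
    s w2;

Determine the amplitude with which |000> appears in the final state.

|000> carries amplitude exp(I*pi/4)/2 in the final state.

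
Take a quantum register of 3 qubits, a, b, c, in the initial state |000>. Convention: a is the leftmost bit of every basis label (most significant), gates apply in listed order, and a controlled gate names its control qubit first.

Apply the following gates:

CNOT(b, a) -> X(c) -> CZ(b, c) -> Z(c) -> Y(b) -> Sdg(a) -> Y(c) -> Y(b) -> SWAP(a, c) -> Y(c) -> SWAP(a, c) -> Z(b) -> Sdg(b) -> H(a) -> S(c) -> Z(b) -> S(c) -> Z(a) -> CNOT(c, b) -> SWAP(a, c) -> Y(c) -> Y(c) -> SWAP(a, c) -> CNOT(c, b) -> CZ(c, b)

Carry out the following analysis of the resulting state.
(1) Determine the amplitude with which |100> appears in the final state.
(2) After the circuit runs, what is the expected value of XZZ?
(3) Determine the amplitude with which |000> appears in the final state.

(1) The amplitude on |100> is -sqrt(2)/2.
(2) In the final state, XZZ has expectation 1.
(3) The amplitude on |000> is -sqrt(2)/2.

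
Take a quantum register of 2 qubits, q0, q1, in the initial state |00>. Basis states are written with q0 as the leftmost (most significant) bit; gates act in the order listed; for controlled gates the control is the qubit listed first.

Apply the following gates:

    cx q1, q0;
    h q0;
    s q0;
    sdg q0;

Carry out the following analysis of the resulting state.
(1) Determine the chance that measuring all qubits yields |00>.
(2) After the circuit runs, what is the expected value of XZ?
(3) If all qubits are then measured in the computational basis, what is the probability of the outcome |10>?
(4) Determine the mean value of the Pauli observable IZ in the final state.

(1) The probability of measuring |00> is 1/2. Key observation: gates 3-4 undo each other exactly, leaving only the rest of the circuit to track.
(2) The expectation value of XZ is 1.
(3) A full measurement returns |10> with probability 1/2.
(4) The expectation value of IZ is 1.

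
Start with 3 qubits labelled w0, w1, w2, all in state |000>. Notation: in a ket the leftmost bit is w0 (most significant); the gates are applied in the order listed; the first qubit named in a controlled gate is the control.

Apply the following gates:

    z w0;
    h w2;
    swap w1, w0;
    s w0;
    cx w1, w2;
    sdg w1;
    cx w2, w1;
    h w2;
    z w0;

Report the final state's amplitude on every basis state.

After the circuit, the state carries amplitude 1/2 on |000>, 1/2 on |001>, 1/2 on |010>, -1/2 on |011>, 0 on |100>, 0 on |101>, 0 on |110>, 0 on |111>.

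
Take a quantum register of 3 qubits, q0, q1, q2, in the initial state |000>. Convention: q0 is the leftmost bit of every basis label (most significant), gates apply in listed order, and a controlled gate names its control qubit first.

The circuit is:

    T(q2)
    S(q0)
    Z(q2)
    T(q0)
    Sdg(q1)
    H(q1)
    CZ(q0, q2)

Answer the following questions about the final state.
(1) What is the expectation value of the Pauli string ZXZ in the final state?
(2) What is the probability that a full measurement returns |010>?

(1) The expectation value of ZXZ is 1.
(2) The probability of measuring |010> is 1/2.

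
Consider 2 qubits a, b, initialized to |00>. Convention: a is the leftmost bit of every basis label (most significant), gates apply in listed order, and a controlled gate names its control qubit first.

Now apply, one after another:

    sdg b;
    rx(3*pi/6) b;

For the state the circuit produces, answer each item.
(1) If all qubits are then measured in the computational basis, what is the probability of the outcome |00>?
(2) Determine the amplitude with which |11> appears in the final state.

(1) Outcome |00> occurs with probability 1/2.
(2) The final state's coefficient on |11> equals 0.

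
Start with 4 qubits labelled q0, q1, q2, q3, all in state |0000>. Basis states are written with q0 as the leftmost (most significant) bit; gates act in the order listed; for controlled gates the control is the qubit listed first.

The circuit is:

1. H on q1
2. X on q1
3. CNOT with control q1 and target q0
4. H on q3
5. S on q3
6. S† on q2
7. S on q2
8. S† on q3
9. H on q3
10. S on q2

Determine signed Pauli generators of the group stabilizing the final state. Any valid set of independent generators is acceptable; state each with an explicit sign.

The stabilizer group can be generated by +XXII, +ZZII, +IIZI, +IIIZ, among other valid generating sets. Key observation: steps 4-9 multiply out to the identity, so the circuit reduces to the remaining gates.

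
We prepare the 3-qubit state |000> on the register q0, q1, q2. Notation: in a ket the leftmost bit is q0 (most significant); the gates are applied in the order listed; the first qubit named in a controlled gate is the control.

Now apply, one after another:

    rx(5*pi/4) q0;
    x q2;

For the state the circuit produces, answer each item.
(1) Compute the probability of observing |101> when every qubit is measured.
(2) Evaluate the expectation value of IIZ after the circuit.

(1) A full measurement returns |101> with probability sqrt(2)/4 + 1/2.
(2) In the final state, IIZ has expectation -1.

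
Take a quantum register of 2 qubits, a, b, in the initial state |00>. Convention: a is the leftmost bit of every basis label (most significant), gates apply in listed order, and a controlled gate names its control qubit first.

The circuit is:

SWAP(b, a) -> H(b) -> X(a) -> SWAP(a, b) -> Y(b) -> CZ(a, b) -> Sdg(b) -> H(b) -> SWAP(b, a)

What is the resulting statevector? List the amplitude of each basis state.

After the circuit, the state carries amplitude -I/2 on |00>, -I/2 on |01>, -I/2 on |10>, -I/2 on |11>.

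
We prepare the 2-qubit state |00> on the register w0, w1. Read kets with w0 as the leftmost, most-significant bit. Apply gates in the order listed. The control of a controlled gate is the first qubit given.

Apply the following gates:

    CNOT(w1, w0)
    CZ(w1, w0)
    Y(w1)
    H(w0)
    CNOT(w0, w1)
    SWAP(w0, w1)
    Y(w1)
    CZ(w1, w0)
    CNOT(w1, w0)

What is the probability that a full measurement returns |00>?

The probability of measuring |00> is 1/2.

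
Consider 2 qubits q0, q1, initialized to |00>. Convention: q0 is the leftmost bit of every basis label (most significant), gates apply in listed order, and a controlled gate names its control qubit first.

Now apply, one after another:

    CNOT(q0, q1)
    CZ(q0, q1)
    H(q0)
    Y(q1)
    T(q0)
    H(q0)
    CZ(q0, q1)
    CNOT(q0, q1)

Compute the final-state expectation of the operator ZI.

In the final state, ZI has expectation sqrt(2)/2.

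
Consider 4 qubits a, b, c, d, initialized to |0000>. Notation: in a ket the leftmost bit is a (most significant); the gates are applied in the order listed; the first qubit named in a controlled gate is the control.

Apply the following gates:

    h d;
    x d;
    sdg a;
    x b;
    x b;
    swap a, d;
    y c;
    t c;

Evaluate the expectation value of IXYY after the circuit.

The expectation value of IXYY is 0.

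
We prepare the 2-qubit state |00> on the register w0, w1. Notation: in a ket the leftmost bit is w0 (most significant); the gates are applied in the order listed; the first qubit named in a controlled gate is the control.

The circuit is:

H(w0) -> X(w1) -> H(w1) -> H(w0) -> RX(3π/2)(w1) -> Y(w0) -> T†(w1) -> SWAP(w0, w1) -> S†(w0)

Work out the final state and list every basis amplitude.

The final amplitudes are 0 on |00>, -1/2 - I/2 on |01>, 0 on |10>, (-1 + I)*exp(3*I*pi/4)/2 on |11>.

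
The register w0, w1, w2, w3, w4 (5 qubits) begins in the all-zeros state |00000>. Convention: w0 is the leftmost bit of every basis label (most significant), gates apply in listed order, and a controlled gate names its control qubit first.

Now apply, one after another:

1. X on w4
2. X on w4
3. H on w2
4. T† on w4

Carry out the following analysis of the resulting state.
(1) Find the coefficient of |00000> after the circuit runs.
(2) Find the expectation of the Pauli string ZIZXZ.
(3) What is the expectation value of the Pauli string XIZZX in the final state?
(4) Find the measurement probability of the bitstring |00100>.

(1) The final state's coefficient on |00000> equals sqrt(2)/2. Key observation: gates 1-2 undo each other exactly, leaving only the rest of the circuit to track.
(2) The expectation value of ZIZXZ is 0.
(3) In the final state, XIZZX has expectation 0.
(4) The probability of measuring |00100> is 1/2.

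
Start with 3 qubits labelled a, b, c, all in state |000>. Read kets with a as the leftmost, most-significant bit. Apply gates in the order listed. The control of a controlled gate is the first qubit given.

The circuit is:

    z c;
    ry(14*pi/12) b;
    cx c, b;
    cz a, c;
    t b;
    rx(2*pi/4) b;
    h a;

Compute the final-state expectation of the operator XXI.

The expectation value of XXI is -sqrt(2)/4.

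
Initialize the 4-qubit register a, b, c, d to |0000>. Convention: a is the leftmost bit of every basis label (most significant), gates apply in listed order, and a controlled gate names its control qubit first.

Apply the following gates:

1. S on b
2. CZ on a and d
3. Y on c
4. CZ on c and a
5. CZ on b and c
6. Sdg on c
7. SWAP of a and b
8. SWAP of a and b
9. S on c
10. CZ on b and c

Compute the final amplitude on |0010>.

The amplitude on |0010> is I. Key observation: gates 5-10 undo each other exactly, leaving only the rest of the circuit to track.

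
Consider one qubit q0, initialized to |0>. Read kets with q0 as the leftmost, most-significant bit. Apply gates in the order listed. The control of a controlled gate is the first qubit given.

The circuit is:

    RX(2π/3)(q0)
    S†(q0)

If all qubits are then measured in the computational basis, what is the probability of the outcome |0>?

A full measurement returns |0> with probability 1/4.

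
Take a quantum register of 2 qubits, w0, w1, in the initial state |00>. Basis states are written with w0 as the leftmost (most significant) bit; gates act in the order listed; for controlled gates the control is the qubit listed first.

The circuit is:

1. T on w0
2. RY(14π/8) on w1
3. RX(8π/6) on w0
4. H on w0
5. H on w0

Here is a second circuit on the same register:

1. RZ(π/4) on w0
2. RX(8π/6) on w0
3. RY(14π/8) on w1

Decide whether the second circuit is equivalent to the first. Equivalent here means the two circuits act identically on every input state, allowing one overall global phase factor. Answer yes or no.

Yes, they are equivalent — the unitaries differ by at most a global phase.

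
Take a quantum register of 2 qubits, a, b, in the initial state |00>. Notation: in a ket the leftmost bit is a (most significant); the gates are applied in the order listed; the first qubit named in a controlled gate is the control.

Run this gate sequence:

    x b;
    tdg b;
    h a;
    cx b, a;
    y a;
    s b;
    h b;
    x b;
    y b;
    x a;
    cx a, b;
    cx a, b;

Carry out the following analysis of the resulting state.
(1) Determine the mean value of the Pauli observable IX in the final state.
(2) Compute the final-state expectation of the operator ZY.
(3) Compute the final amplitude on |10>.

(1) The expectation value of IX is 1.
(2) In the final state, ZY has expectation 0.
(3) The amplitude on |10> is -exp(I*pi/4)/2.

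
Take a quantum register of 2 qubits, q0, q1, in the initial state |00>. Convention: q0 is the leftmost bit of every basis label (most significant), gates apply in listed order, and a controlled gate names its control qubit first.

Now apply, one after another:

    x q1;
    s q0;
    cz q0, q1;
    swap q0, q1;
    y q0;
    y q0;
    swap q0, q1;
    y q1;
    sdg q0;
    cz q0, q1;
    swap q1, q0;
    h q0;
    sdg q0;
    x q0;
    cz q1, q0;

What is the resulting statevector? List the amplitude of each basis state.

After the circuit, the state carries amplitude -sqrt(2)/2 on |00>, 0 on |01>, -sqrt(2)*I/2 on |10>, 0 on |11>.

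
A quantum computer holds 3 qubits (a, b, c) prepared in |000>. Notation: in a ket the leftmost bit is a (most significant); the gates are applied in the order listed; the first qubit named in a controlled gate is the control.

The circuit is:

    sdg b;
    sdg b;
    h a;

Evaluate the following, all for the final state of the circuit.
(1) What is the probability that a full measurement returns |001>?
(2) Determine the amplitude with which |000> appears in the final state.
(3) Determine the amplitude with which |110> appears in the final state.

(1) The probability of measuring |001> is 0.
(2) The amplitude on |000> is sqrt(2)/2.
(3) The amplitude on |110> is 0.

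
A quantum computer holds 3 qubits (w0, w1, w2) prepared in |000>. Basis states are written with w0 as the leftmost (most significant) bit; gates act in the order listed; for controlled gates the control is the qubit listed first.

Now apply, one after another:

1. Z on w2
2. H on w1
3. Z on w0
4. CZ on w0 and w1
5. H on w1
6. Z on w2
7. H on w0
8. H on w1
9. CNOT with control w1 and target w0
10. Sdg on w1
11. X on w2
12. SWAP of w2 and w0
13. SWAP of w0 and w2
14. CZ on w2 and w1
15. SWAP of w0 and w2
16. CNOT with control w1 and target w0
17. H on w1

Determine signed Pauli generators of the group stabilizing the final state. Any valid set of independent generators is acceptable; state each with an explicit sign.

The final state is stabilized by the group generated by -YZI, -ZXI, +IIX; other independent generating sets are equally valid.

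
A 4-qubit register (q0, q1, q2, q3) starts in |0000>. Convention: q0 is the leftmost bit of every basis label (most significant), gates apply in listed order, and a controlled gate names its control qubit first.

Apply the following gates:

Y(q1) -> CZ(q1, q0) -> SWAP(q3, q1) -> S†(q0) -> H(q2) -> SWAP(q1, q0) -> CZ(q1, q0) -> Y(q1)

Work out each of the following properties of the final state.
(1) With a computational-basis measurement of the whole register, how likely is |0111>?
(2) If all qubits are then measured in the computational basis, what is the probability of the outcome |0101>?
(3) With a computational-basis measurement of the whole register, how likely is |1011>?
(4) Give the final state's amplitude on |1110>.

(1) A full measurement returns |0111> with probability 1/2.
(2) A full measurement returns |0101> with probability 1/2.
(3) The probability of measuring |1011> is 0.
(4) The final state's coefficient on |1110> equals 0.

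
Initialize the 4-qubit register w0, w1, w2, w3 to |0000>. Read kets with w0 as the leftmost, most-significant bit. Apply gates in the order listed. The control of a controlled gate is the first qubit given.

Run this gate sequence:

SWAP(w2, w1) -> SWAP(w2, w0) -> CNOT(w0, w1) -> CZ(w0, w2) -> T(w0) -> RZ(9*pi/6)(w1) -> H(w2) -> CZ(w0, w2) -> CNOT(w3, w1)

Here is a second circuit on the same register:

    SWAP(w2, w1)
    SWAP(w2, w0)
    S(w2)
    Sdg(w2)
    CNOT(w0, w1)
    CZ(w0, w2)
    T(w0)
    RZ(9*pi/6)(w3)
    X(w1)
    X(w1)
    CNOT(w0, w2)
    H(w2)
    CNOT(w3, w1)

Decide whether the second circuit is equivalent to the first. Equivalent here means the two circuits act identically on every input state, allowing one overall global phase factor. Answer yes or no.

No — the two circuits implement different unitaries, even allowing a global phase.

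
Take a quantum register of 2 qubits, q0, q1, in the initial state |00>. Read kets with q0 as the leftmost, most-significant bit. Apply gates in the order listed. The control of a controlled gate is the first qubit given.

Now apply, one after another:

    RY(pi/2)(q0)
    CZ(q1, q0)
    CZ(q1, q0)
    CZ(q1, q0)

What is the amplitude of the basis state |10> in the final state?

|10> carries amplitude sqrt(2)/2 in the final state. Key observation: gates 3-4 undo each other exactly, leaving only the rest of the circuit to track.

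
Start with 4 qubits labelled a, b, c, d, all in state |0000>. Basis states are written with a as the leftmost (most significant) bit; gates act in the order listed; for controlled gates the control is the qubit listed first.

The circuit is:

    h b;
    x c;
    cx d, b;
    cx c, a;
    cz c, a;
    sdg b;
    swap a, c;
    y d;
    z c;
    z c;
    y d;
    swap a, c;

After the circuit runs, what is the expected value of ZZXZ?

In the final state, ZZXZ has expectation 0. Key observation: gates 7-12 undo each other exactly, leaving only the rest of the circuit to track.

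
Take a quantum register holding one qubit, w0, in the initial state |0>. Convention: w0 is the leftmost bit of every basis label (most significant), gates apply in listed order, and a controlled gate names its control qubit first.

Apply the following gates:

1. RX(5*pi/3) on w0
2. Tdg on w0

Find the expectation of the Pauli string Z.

The expectation value of Z is 1/2.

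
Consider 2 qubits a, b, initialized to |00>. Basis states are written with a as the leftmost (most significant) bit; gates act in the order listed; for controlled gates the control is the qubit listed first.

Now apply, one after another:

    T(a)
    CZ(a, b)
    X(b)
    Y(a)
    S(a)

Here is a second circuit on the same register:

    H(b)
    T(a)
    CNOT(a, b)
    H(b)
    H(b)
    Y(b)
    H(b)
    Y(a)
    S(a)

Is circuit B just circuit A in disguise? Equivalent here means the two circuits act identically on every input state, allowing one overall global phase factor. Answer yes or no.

No: there is an input state on which the two circuits produce genuinely different outputs (not merely differing by a phase).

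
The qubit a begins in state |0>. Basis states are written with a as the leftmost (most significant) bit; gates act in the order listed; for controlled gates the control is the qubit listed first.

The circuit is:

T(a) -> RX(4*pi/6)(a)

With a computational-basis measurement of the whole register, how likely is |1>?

A full measurement returns |1> with probability 3/4.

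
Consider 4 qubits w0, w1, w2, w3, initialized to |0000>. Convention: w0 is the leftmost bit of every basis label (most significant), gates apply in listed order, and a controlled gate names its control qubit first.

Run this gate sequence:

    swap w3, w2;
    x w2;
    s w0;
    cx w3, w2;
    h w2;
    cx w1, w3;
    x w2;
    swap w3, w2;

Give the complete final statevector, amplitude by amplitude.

The resulting statevector has amplitude -sqrt(2)/2 on |0000>, sqrt(2)/2 on |0001>, and 0 on every other basis state.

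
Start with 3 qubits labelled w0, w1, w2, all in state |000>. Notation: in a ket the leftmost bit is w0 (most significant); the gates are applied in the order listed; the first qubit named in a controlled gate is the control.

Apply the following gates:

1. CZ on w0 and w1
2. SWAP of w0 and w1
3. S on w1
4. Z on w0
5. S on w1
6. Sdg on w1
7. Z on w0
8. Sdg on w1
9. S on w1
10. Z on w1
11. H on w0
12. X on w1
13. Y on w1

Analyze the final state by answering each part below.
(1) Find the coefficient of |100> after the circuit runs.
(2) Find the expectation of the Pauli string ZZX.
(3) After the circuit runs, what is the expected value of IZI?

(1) The final state's coefficient on |100> equals -sqrt(2)*I/2. Key observation: steps 3-8 multiply out to the identity, so the circuit reduces to the remaining gates.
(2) In the final state, ZZX has expectation 0.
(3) The observable IZI averages to 1.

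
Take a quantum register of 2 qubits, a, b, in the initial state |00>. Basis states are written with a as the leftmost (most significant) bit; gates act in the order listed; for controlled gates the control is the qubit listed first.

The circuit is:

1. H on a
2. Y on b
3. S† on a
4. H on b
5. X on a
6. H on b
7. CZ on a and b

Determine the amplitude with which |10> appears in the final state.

|10> carries amplitude 0 in the final state.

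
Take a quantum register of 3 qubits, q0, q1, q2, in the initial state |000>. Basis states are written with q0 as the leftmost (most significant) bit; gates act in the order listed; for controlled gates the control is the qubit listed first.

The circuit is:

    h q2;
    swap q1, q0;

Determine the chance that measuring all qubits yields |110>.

The probability of measuring |110> is 0.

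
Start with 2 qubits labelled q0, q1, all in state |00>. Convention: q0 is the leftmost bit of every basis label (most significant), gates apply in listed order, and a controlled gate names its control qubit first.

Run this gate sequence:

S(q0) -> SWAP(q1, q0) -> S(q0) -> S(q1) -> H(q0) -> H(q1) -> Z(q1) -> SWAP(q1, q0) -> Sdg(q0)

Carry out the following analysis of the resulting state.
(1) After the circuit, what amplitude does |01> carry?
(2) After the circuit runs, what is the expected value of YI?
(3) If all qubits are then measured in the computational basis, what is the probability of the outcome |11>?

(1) |01> carries amplitude 1/2 in the final state.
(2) The observable YI averages to 1.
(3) A full measurement returns |11> with probability 1/4.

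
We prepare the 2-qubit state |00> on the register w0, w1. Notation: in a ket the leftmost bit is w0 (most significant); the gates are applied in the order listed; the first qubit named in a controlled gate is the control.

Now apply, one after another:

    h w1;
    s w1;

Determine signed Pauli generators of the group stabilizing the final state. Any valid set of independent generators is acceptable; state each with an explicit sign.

The stabilizer group can be generated by +IY, +ZI, among other valid generating sets.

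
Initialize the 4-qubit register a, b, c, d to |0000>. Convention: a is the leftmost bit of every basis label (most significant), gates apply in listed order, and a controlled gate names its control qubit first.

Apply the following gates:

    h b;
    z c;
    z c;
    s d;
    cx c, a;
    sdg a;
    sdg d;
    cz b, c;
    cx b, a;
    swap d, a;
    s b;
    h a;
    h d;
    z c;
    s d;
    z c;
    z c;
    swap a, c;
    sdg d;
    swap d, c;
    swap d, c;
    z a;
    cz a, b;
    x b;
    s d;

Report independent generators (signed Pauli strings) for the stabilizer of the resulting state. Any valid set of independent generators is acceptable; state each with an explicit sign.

The stabilizer group can be generated by -IYIZ, +IIXI, -IZIY, +ZIII, among other valid generating sets.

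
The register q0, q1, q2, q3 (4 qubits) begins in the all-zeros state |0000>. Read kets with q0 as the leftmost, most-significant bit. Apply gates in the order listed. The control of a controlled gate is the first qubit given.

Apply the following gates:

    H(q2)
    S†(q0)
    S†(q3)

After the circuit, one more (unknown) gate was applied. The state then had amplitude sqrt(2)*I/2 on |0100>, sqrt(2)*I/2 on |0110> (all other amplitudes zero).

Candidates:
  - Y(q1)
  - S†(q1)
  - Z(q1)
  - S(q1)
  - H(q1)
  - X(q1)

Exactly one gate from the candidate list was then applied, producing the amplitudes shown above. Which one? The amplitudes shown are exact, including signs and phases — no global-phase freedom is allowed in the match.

The unique candidate consistent with the amplitudes is Y(q1).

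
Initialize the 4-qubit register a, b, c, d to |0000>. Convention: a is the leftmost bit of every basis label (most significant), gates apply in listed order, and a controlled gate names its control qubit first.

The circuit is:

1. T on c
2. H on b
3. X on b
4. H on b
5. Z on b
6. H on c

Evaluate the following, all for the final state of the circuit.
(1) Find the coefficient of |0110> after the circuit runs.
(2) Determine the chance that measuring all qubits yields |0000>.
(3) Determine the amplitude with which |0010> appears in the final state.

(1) |0110> carries amplitude 0 in the final state. Key observation: gates 2-5 undo each other exactly, leaving only the rest of the circuit to track.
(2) A full measurement returns |0000> with probability 1/2.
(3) The final state's coefficient on |0010> equals sqrt(2)/2.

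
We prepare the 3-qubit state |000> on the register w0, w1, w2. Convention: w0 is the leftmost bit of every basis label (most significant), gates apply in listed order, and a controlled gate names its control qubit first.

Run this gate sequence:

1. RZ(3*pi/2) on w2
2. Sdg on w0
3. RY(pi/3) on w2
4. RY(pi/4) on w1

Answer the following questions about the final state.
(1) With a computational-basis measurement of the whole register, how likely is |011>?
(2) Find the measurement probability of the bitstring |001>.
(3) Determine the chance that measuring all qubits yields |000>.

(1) Outcome |011> occurs with probability 1/8 - sqrt(2)/16.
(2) Outcome |001> occurs with probability sqrt(2)/16 + 1/8.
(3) Outcome |000> occurs with probability 3*sqrt(2)/16 + 3/8.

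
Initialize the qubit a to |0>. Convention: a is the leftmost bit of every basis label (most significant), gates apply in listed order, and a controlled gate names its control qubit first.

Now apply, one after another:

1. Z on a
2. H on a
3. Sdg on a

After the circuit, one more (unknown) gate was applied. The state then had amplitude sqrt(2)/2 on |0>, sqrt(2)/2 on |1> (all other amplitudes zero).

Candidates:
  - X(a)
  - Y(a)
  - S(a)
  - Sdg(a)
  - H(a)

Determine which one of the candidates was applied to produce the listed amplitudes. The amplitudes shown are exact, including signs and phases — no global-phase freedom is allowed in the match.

The unique candidate consistent with the amplitudes is S(a).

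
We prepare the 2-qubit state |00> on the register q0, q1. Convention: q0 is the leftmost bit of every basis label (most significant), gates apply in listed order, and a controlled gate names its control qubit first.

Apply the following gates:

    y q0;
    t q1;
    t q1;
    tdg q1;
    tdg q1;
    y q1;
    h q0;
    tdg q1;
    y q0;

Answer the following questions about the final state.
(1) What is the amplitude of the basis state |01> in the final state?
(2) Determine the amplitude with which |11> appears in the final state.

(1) The amplitude on |01> is -sqrt(2)*exp(I*pi/4)/2.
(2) The final state's coefficient on |11> equals -sqrt(2)*exp(I*pi/4)/2.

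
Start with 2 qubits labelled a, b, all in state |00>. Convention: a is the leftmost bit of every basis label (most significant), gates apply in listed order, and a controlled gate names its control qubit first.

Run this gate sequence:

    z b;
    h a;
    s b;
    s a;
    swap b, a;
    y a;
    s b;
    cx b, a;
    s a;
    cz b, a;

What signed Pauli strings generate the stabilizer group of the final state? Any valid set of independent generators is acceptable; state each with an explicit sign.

One valid set of independent stabilizer generators is +XY, -ZZ (any independent generating set of the same group is equally correct).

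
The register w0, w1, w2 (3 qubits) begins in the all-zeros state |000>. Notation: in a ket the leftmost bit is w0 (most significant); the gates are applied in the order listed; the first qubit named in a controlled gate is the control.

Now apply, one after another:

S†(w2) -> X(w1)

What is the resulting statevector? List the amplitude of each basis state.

The resulting statevector has amplitude 1 on |010>, and 0 on every other basis state.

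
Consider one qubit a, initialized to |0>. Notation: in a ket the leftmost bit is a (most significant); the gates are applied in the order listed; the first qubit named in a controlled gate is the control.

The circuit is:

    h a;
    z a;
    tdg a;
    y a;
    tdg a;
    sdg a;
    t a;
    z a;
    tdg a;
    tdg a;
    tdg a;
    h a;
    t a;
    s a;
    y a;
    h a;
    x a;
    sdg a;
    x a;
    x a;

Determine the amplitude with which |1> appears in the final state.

The final state's coefficient on |1> equals sqrt(2)*exp(I*pi/4)/2. Key observation: the block from step 19 through step 20 cancels to the identity and can be dropped.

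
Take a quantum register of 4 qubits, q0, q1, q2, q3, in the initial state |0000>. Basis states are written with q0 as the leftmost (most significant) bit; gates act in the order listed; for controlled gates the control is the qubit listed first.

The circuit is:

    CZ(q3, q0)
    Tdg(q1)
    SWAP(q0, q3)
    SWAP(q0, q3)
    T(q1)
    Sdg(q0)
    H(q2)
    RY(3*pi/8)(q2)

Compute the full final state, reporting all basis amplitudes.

The resulting statevector has amplitude sin(pi/16) on |0000>, cos(pi/16) on |0010>, and 0 on every other basis state. Key observation: the block from step 2 through step 5 cancels to the identity and can be dropped.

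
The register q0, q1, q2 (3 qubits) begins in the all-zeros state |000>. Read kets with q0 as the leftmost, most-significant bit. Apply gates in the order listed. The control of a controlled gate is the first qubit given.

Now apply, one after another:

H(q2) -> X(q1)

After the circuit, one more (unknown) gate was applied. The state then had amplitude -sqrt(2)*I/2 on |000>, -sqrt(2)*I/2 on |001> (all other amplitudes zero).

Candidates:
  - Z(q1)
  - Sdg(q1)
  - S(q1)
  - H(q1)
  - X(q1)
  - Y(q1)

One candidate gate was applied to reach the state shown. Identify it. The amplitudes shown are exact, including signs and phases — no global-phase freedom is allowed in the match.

The unique candidate consistent with the amplitudes is Y(q1).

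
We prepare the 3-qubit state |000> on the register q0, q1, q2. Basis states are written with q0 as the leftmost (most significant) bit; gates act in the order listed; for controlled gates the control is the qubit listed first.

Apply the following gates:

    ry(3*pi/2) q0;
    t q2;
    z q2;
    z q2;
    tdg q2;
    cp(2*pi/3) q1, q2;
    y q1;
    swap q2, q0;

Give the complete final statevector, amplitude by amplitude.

The resulting statevector has amplitude -sqrt(2)*I/2 on |010>, sqrt(2)*I/2 on |011>, and 0 on every other basis state. Key observation: gates 2-5 undo each other exactly, leaving only the rest of the circuit to track.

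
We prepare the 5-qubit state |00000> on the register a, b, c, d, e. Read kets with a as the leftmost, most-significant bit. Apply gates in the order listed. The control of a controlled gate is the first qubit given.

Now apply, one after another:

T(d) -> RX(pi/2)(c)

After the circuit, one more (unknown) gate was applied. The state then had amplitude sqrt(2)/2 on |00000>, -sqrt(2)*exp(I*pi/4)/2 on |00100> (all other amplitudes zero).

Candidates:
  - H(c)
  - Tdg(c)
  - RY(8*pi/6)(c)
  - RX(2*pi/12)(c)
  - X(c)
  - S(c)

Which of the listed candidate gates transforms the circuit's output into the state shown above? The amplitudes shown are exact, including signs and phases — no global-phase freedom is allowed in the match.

The unique candidate consistent with the amplitudes is Tdg(c).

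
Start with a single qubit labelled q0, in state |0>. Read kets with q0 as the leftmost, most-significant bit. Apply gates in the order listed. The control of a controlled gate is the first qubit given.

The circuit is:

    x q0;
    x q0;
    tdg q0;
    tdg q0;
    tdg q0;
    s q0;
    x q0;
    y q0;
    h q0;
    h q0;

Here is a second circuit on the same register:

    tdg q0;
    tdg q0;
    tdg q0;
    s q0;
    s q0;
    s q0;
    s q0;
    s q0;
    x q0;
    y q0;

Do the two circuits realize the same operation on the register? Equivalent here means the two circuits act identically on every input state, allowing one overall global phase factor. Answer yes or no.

Yes — the two circuits implement the same unitary up to a global phase.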